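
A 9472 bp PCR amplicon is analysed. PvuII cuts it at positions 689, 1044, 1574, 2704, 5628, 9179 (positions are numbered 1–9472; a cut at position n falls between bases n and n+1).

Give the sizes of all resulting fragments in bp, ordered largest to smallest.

3551, 2924, 1130, 689, 530, 355, 293 bp

Linear molecule, 6 cuts → 7 fragments:
  689 − 0 = 689 bp
  1044 − 689 = 355 bp
  1574 − 1044 = 530 bp
  2704 − 1574 = 1130 bp
  5628 − 2704 = 2924 bp
  9179 − 5628 = 3551 bp
  9472 − 9179 = 293 bp
Sorted largest to smallest: 3551, 2924, 1130, 689, 530, 355, 293 bp.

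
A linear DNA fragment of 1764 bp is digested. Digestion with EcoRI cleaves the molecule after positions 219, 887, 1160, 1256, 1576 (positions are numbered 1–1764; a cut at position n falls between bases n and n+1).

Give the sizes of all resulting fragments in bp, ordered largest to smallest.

668, 320, 273, 219, 188, 96 bp

Linear molecule, 5 cuts → 6 fragments:
  219 − 0 = 219 bp
  887 − 219 = 668 bp
  1160 − 887 = 273 bp
  1256 − 1160 = 96 bp
  1576 − 1256 = 320 bp
  1764 − 1576 = 188 bp
Sorted largest to smallest: 668, 320, 273, 219, 188, 96 bp.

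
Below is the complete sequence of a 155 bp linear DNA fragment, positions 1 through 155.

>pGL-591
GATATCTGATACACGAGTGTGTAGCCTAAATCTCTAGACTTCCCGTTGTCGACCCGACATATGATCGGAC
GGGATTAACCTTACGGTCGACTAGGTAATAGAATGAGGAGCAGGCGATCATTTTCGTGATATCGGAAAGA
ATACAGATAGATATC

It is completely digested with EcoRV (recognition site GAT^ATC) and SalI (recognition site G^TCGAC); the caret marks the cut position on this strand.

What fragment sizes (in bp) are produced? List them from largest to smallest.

EcoRV sites (GATATC) start at positions 1, 128, 150.
EcoRV cuts after base 3 of each site, so after positions 3, 130, 152.
SalI sites (GTCGAC) start at positions 48, 86.
SalI cuts after the first base of each site, so after positions 48, 86.
Combined cut positions: 3, 48, 86, 130, 152.
Linear molecule, 5 cuts → 6 fragments:
  1–3 → 3 bp
  4–48 → 45 bp
  49–86 → 38 bp
  87–130 → 44 bp
  131–152 → 22 bp
  153–155 → 3 bp
Sorted largest to smallest: 45, 44, 38, 22, 3, 3 bp.

45, 44, 38, 22, 3, 3 bp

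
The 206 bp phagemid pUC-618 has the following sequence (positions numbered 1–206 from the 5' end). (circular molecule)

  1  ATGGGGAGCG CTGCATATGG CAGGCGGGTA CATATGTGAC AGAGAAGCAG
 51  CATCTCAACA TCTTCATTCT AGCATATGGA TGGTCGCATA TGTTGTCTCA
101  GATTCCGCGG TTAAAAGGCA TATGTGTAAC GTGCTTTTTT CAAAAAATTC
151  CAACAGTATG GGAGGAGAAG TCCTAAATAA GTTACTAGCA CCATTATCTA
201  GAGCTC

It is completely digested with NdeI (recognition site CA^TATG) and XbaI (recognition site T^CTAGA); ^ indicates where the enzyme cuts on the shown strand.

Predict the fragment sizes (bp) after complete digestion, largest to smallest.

77, 42, 32, 24, 17, 14 bp

NdeI sites (CATATG) start at positions 14, 31, 73, 87, 119.
NdeI cuts after base 2 of each site, so after positions 15, 32, 74, 88, 120.
The XbaI site (TCTAGA) starts at position 197.
XbaI cuts after the first base of each site, so after position 197.
Combined cut positions: 15, 32, 74, 88, 120, 197.
Circular molecule, 6 cuts → 6 fragments:
  16–32 → 17 bp
  33–74 → 42 bp
  75–88 → 14 bp
  89–120 → 32 bp
  121–197 → 77 bp
  198–206 then 1–15 → 9 + 15 = 24 bp
Sorted largest to smallest: 77, 42, 32, 24, 17, 14 bp.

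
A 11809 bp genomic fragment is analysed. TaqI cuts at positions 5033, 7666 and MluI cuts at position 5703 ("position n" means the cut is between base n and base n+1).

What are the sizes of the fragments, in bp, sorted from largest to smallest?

Combined cut positions (sorted): 5033, 5703, 7666.
Linear molecule, 3 cuts → 4 fragments:
  5033 − 0 = 5033 bp
  5703 − 5033 = 670 bp
  7666 − 5703 = 1963 bp
  11809 − 7666 = 4143 bp
Sorted largest to smallest: 5033, 4143, 1963, 670 bp.

5033, 4143, 1963, 670 bp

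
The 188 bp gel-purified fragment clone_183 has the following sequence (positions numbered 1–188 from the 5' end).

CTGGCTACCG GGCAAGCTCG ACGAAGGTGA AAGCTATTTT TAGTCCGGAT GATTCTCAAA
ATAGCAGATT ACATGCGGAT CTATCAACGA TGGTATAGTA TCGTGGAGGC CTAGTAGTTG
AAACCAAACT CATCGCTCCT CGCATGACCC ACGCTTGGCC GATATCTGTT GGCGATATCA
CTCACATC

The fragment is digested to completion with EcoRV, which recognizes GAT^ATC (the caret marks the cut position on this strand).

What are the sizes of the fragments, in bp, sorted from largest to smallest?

EcoRV sites (GATATC) start at positions 161, 174.
EcoRV cuts after base 3 of each site, so after positions 163, 176.
Linear molecule, 2 cuts → 3 fragments:
  1–163 → 163 bp
  164–176 → 13 bp
  177–188 → 12 bp
Sorted largest to smallest: 163, 13, 12 bp.

163, 13, 12 bp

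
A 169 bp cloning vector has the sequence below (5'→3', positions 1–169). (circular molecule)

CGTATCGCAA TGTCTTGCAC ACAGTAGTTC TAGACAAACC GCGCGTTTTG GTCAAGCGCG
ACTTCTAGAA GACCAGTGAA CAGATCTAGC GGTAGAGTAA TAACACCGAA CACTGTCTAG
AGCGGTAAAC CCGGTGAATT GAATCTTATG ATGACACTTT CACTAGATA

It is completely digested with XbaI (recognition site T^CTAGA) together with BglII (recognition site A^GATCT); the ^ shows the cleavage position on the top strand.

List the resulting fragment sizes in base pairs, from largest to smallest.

82, 35, 34, 18 bp

XbaI sites (TCTAGA) start at positions 29, 64, 116.
XbaI cuts after the first base of each site, so after positions 29, 64, 116.
The BglII site (AGATCT) starts at position 82.
BglII cuts after the first base of each site, so after position 82.
Combined cut positions: 29, 64, 82, 116.
Circular molecule, 4 cuts → 4 fragments:
  30–64 → 35 bp
  65–82 → 18 bp
  83–116 → 34 bp
  117–169 then 1–29 → 53 + 29 = 82 bp
Sorted largest to smallest: 82, 35, 34, 18 bp.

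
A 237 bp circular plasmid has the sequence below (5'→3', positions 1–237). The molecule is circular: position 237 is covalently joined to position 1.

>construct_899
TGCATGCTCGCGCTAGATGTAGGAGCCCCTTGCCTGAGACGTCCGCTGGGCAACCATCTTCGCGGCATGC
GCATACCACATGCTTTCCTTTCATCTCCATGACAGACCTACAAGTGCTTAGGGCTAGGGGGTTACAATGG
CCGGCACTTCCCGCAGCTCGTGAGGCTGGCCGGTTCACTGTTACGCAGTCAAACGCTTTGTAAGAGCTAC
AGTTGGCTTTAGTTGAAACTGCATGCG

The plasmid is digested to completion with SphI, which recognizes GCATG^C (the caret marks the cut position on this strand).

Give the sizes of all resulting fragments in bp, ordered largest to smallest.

166, 63, 8 bp

SphI sites (GCATGC) start at positions 2, 65, 231.
SphI cuts after base 5 of each site (before the last base), so after positions 6, 69, 235.
Circular molecule, 3 cuts → 3 fragments:
  7–69 → 63 bp
  70–235 → 166 bp
  236–237 then 1–6 → 2 + 6 = 8 bp
Sorted largest to smallest: 166, 63, 8 bp.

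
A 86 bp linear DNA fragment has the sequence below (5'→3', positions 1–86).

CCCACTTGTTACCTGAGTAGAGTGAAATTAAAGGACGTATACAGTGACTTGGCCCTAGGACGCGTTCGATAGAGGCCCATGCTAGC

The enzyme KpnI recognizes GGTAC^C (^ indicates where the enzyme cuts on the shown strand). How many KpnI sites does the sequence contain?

0

No occurrence of GGTACC is present in the sequence.
KpnI does not cut: 0 sites.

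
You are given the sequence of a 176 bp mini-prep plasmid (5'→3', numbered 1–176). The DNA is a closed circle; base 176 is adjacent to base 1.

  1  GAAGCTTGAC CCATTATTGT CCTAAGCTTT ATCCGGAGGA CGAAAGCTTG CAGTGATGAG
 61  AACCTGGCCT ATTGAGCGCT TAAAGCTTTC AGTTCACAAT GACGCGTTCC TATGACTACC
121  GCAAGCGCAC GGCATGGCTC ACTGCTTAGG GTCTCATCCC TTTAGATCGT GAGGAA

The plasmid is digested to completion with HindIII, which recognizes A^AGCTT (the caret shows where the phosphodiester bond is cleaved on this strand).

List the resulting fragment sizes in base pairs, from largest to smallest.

HindIII sites (AAGCTT) start at positions 2, 24, 44, 83.
HindIII cuts after the first base of each site, so after positions 2, 24, 44, 83.
Circular molecule, 4 cuts → 4 fragments:
  3–24 → 22 bp
  25–44 → 20 bp
  45–83 → 39 bp
  84–176 then 1–2 → 93 + 2 = 95 bp
Sorted largest to smallest: 95, 39, 22, 20 bp.

95, 39, 22, 20 bp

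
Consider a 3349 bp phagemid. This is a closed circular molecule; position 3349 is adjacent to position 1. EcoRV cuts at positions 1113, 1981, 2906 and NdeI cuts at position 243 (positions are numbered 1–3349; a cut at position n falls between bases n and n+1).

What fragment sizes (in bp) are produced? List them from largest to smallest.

Combined cut positions (sorted): 243, 1113, 1981, 2906.
Circular molecule, 4 cuts → 4 fragments:
  1113 − 243 = 870 bp
  1981 − 1113 = 868 bp
  2906 − 1981 = 925 bp
  wrap: 3349 − 2906 + 243 = 686 bp
Sorted largest to smallest: 925, 870, 868, 686 bp.

925, 870, 868, 686 bp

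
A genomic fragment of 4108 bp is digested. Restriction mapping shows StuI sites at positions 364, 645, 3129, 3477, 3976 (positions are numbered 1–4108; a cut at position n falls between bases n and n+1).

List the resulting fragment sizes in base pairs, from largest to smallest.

2484, 499, 364, 348, 281, 132 bp

Linear molecule, 5 cuts → 6 fragments:
  364 − 0 = 364 bp
  645 − 364 = 281 bp
  3129 − 645 = 2484 bp
  3477 − 3129 = 348 bp
  3976 − 3477 = 499 bp
  4108 − 3976 = 132 bp
Sorted largest to smallest: 2484, 499, 364, 348, 281, 132 bp.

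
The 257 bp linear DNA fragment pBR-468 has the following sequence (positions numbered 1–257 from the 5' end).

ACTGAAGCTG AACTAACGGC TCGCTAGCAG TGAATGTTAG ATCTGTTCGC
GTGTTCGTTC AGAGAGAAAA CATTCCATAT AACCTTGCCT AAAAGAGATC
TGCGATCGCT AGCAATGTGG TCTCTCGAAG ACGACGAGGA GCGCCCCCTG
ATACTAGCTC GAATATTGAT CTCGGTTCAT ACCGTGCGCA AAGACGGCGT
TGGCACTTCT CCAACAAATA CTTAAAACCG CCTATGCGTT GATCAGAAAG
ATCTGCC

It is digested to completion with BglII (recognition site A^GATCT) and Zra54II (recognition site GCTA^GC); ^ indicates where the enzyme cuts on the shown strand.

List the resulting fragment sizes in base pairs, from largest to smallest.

BglII sites (AGATCT) start at positions 39, 96, 249.
BglII cuts after the first base of each site, so after positions 39, 96, 249.
Zra54II sites (GCTAGC) start at positions 23, 108.
Zra54II cuts after base 4 of each site, so after positions 26, 111.
Combined cut positions: 26, 39, 96, 111, 249.
Linear molecule, 5 cuts → 6 fragments:
  1–26 → 26 bp
  27–39 → 13 bp
  40–96 → 57 bp
  97–111 → 15 bp
  112–249 → 138 bp
  250–257 → 8 bp
Sorted largest to smallest: 138, 57, 26, 15, 13, 8 bp.

138, 57, 26, 15, 13, 8 bp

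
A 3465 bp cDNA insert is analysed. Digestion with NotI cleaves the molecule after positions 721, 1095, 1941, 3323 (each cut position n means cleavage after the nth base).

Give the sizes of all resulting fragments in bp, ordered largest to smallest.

1382, 846, 721, 374, 142 bp

Linear molecule, 4 cuts → 5 fragments:
  721 − 0 = 721 bp
  1095 − 721 = 374 bp
  1941 − 1095 = 846 bp
  3323 − 1941 = 1382 bp
  3465 − 3323 = 142 bp
Sorted largest to smallest: 1382, 846, 721, 374, 142 bp.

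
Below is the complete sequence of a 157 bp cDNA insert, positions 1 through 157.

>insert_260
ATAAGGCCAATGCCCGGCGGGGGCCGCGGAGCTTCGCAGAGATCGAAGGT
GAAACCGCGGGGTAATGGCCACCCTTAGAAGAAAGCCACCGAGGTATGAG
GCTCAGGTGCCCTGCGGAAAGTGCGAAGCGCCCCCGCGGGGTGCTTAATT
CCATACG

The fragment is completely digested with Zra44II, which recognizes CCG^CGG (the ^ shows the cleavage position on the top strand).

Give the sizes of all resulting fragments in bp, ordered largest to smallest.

Zra44II sites (CCGCGG) start at positions 24, 55, 134.
Zra44II cuts after base 3 of each site, so after positions 26, 57, 136.
Linear molecule, 3 cuts → 4 fragments:
  1–26 → 26 bp
  27–57 → 31 bp
  58–136 → 79 bp
  137–157 → 21 bp
Sorted largest to smallest: 79, 31, 26, 21 bp.

79, 31, 26, 21 bp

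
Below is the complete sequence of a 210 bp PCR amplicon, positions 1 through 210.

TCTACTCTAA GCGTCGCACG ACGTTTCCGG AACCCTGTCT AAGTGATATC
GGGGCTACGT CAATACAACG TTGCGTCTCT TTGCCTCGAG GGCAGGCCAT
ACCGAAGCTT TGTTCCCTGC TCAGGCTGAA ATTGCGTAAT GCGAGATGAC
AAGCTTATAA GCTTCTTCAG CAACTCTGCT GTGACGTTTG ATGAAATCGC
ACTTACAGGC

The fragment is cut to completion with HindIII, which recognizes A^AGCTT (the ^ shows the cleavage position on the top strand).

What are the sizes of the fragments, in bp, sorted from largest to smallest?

105, 51, 46, 8 bp

HindIII sites (AAGCTT) start at positions 105, 151, 159.
HindIII cuts after the first base of each site, so after positions 105, 151, 159.
Linear molecule, 3 cuts → 4 fragments:
  1–105 → 105 bp
  106–151 → 46 bp
  152–159 → 8 bp
  160–210 → 51 bp
Sorted largest to smallest: 105, 51, 46, 8 bp.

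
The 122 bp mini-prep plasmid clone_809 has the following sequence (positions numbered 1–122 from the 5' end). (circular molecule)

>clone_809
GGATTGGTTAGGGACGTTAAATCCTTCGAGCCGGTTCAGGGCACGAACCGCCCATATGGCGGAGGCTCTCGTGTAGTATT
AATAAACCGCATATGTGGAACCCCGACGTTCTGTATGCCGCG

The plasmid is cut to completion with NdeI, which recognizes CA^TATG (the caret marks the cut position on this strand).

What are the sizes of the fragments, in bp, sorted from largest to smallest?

NdeI sites (CATATG) start at positions 53, 90.
NdeI cuts after base 2 of each site, so after positions 54, 91.
Circular molecule, 2 cuts → 2 fragments:
  55–91 → 37 bp
  92–122 then 1–54 → 31 + 54 = 85 bp
Sorted largest to smallest: 85, 37 bp.

85, 37 bp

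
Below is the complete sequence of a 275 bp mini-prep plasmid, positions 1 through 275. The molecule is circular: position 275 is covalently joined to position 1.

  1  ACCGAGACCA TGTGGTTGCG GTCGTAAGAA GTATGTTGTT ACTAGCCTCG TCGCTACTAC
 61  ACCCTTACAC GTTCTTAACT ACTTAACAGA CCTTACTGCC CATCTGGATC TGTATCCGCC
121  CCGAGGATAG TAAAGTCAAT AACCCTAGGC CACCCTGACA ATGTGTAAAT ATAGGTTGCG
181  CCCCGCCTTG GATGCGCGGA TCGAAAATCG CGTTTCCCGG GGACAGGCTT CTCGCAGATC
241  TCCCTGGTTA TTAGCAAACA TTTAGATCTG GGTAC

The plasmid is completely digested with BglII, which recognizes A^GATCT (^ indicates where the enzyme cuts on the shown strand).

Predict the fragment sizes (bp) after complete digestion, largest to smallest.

BglII sites (AGATCT) start at positions 236, 264.
BglII cuts after the first base of each site, so after positions 236, 264.
Circular molecule, 2 cuts → 2 fragments:
  237–264 → 28 bp
  265–275 then 1–236 → 11 + 236 = 247 bp
Sorted largest to smallest: 247, 28 bp.

247, 28 bp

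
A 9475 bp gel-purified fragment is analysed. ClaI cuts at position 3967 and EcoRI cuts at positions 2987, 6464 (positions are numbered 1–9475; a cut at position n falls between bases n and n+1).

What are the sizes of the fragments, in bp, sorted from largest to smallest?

Combined cut positions (sorted): 2987, 3967, 6464.
Linear molecule, 3 cuts → 4 fragments:
  2987 − 0 = 2987 bp
  3967 − 2987 = 980 bp
  6464 − 3967 = 2497 bp
  9475 − 6464 = 3011 bp
Sorted largest to smallest: 3011, 2987, 2497, 980 bp.

3011, 2987, 2497, 980 bp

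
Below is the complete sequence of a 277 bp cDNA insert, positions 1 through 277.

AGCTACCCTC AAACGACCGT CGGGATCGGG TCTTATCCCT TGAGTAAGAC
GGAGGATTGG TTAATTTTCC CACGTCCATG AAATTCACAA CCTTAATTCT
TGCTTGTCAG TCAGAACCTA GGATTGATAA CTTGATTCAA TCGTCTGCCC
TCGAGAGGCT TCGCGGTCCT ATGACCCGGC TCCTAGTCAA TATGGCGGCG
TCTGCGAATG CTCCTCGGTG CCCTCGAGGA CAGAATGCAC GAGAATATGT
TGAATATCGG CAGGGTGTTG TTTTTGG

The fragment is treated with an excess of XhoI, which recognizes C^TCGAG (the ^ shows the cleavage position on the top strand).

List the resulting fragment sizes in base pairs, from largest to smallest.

150, 73, 54 bp

XhoI sites (CTCGAG) start at positions 150, 223.
XhoI cuts after the first base of each site, so after positions 150, 223.
Linear molecule, 2 cuts → 3 fragments:
  1–150 → 150 bp
  151–223 → 73 bp
  224–277 → 54 bp
Sorted largest to smallest: 150, 73, 54 bp.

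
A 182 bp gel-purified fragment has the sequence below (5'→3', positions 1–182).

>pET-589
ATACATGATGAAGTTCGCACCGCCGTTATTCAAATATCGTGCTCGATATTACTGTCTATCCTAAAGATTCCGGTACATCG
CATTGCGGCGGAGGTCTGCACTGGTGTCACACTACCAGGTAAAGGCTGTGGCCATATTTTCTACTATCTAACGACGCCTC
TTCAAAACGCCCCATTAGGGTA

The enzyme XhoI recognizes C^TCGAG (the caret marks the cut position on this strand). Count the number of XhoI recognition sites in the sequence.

0

No occurrence of CTCGAG is present in the sequence.
XhoI does not cut: 0 sites.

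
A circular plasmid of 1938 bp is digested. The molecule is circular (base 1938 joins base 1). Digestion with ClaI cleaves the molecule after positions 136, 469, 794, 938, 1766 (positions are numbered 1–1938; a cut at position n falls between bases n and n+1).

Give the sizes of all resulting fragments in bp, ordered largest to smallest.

828, 333, 325, 308, 144 bp

Circular molecule, 5 cuts → 5 fragments:
  469 − 136 = 333 bp
  794 − 469 = 325 bp
  938 − 794 = 144 bp
  1766 − 938 = 828 bp
  wrap: 1938 − 1766 + 136 = 308 bp
Sorted largest to smallest: 828, 333, 325, 308, 144 bp.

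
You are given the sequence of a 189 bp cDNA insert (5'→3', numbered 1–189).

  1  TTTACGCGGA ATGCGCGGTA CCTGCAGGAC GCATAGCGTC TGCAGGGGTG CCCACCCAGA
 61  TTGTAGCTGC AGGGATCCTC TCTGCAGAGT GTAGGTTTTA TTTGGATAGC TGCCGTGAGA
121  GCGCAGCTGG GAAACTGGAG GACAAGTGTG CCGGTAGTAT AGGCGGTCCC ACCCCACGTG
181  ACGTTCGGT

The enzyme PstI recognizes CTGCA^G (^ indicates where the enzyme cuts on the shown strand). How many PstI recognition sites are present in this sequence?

CTGCAG occurs starting at positions 22, 40, 67, 82.
PstI cuts at 4 sites.

4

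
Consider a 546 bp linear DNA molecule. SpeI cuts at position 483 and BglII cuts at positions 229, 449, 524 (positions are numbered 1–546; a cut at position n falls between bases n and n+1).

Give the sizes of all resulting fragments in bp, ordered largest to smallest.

Combined cut positions (sorted): 229, 449, 483, 524.
Linear molecule, 4 cuts → 5 fragments:
  229 − 0 = 229 bp
  449 − 229 = 220 bp
  483 − 449 = 34 bp
  524 − 483 = 41 bp
  546 − 524 = 22 bp
Sorted largest to smallest: 229, 220, 41, 34, 22 bp.

229, 220, 41, 34, 22 bp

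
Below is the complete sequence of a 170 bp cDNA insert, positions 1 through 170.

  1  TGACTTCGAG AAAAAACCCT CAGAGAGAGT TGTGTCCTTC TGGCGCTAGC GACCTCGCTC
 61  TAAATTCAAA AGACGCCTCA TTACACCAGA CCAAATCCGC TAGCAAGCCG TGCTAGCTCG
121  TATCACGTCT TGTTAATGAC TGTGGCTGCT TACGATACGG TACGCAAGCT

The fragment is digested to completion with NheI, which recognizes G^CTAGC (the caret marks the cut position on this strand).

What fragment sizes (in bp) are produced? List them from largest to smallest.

58, 54, 45, 13 bp

NheI sites (GCTAGC) start at positions 45, 99, 112.
NheI cuts after the first base of each site, so after positions 45, 99, 112.
Linear molecule, 3 cuts → 4 fragments:
  1–45 → 45 bp
  46–99 → 54 bp
  100–112 → 13 bp
  113–170 → 58 bp
Sorted largest to smallest: 58, 54, 45, 13 bp.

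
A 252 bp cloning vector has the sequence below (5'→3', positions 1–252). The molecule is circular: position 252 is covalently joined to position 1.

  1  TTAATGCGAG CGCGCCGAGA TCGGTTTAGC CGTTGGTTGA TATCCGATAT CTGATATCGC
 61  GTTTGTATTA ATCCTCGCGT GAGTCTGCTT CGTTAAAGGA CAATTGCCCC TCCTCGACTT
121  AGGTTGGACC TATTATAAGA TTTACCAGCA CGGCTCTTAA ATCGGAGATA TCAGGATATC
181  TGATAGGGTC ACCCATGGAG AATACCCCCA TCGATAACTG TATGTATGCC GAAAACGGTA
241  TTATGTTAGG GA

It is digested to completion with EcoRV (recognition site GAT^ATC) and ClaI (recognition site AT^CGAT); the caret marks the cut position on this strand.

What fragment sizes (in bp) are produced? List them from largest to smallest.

114, 82, 34, 8, 7, 7 bp

EcoRV sites (GATATC) start at positions 39, 46, 53, 167, 175.
EcoRV cuts after base 3 of each site, so after positions 41, 48, 55, 169, 177.
The ClaI site (ATCGAT) starts at position 210.
ClaI cuts after base 2 of each site, so after position 211.
Combined cut positions: 41, 48, 55, 169, 177, 211.
Circular molecule, 6 cuts → 6 fragments:
  42–48 → 7 bp
  49–55 → 7 bp
  56–169 → 114 bp
  170–177 → 8 bp
  178–211 → 34 bp
  212–252 then 1–41 → 41 + 41 = 82 bp
Sorted largest to smallest: 114, 82, 34, 8, 7, 7 bp.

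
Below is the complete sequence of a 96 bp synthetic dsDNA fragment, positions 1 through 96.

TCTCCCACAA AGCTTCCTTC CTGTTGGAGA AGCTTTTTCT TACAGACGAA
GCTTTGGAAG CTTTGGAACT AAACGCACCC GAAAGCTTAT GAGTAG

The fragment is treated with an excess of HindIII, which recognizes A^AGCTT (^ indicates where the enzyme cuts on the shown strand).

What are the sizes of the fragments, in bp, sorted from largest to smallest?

HindIII sites (AAGCTT) start at positions 10, 30, 49, 58, 83.
HindIII cuts after the first base of each site, so after positions 10, 30, 49, 58, 83.
Linear molecule, 5 cuts → 6 fragments:
  1–10 → 10 bp
  11–30 → 20 bp
  31–49 → 19 bp
  50–58 → 9 bp
  59–83 → 25 bp
  84–96 → 13 bp
Sorted largest to smallest: 25, 20, 19, 13, 10, 9 bp.

25, 20, 19, 13, 10, 9 bp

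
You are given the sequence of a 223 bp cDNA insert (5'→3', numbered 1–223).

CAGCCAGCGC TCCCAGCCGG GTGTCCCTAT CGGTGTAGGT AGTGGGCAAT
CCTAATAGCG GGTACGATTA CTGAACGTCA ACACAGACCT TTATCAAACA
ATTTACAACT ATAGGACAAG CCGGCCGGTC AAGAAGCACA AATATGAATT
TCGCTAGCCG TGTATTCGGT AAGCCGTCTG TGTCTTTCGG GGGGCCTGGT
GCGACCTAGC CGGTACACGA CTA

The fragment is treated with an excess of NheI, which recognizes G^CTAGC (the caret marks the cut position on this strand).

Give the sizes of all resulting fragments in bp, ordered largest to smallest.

The NheI site (GCTAGC) starts at position 153.
NheI cuts after the first base of each site, so after position 153.
Linear molecule, 1 cut → 2 fragments:
  1–153 → 153 bp
  154–223 → 70 bp
Sorted largest to smallest: 153, 70 bp.

153, 70 bp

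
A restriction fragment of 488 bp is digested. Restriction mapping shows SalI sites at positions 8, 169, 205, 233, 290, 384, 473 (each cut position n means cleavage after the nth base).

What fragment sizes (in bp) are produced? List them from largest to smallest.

161, 94, 89, 57, 36, 28, 15, 8 bp

Linear molecule, 7 cuts → 8 fragments:
  8 − 0 = 8 bp
  169 − 8 = 161 bp
  205 − 169 = 36 bp
  233 − 205 = 28 bp
  290 − 233 = 57 bp
  384 − 290 = 94 bp
  473 − 384 = 89 bp
  488 − 473 = 15 bp
Sorted largest to smallest: 161, 94, 89, 57, 36, 28, 15, 8 bp.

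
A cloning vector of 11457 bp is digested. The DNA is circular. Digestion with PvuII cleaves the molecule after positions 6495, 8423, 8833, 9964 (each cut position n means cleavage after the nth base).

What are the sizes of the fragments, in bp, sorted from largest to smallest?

Circular molecule, 4 cuts → 4 fragments:
  8423 − 6495 = 1928 bp
  8833 − 8423 = 410 bp
  9964 − 8833 = 1131 bp
  wrap: 11457 − 9964 + 6495 = 7988 bp
Sorted largest to smallest: 7988, 1928, 1131, 410 bp.

7988, 1928, 1131, 410 bp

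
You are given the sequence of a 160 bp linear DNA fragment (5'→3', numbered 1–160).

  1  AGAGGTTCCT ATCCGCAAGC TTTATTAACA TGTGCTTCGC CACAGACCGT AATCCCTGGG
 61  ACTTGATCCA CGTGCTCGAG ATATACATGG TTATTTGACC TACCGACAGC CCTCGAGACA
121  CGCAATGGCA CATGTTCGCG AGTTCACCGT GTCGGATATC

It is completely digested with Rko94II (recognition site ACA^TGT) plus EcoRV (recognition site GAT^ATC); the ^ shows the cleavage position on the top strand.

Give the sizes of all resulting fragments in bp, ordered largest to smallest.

102, 30, 25, 3 bp

Rko94II sites (ACATGT) start at positions 28, 130.
Rko94II cuts after base 3 of each site, so after positions 30, 132.
The EcoRV site (GATATC) starts at position 155.
EcoRV cuts after base 3 of each site, so after position 157.
Combined cut positions: 30, 132, 157.
Linear molecule, 3 cuts → 4 fragments:
  1–30 → 30 bp
  31–132 → 102 bp
  133–157 → 25 bp
  158–160 → 3 bp
Sorted largest to smallest: 102, 30, 25, 3 bp.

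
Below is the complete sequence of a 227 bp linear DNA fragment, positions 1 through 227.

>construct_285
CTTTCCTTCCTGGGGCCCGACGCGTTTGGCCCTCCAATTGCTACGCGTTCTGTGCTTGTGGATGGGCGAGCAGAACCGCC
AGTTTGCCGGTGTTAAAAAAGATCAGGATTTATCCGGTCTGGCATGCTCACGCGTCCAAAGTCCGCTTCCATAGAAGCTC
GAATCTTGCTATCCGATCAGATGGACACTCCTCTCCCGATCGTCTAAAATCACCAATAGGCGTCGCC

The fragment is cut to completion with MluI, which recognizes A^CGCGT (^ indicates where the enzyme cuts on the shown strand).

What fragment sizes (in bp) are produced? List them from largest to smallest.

MluI sites (ACGCGT) start at positions 20, 43, 130.
MluI cuts after the first base of each site, so after positions 20, 43, 130.
Linear molecule, 3 cuts → 4 fragments:
  1–20 → 20 bp
  21–43 → 23 bp
  44–130 → 87 bp
  131–227 → 97 bp
Sorted largest to smallest: 97, 87, 23, 20 bp.

97, 87, 23, 20 bp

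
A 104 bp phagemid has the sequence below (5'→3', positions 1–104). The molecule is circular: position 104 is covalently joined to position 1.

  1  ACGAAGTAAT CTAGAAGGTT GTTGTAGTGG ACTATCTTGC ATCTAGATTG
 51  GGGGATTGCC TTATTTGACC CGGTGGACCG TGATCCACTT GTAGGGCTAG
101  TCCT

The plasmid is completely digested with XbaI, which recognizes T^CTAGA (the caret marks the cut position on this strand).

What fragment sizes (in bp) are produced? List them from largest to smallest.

XbaI sites (TCTAGA) start at positions 10, 42.
XbaI cuts after the first base of each site, so after positions 10, 42.
Circular molecule, 2 cuts → 2 fragments:
  11–42 → 32 bp
  43–104 then 1–10 → 62 + 10 = 72 bp
Sorted largest to smallest: 72, 32 bp.

72, 32 bp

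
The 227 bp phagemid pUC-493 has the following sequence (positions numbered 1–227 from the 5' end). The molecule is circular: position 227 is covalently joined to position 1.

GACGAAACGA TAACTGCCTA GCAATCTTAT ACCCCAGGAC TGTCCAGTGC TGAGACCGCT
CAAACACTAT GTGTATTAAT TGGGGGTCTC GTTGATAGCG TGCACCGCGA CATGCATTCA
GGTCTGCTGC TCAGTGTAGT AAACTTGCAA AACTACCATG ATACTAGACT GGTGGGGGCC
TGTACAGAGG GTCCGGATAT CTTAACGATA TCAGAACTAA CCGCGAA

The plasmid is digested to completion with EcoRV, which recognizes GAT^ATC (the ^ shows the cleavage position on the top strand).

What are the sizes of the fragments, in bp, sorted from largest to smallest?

216, 11 bp

EcoRV sites (GATATC) start at positions 196, 207.
EcoRV cuts after base 3 of each site, so after positions 198, 209.
Circular molecule, 2 cuts → 2 fragments:
  199–209 → 11 bp
  210–227 then 1–198 → 18 + 198 = 216 bp
Sorted largest to smallest: 216, 11 bp.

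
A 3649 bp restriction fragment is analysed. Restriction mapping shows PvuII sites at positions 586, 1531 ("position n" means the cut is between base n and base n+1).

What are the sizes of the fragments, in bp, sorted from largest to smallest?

Linear molecule, 2 cuts → 3 fragments:
  586 − 0 = 586 bp
  1531 − 586 = 945 bp
  3649 − 1531 = 2118 bp
Sorted largest to smallest: 2118, 945, 586 bp.

2118, 945, 586 bp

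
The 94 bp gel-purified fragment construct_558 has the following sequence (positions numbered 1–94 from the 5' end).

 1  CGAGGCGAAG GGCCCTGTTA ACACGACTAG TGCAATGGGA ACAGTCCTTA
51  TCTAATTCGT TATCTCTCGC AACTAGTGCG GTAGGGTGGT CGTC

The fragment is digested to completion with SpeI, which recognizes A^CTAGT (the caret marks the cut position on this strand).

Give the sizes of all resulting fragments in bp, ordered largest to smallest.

SpeI sites (ACTAGT) start at positions 26, 72.
SpeI cuts after the first base of each site, so after positions 26, 72.
Linear molecule, 2 cuts → 3 fragments:
  1–26 → 26 bp
  27–72 → 46 bp
  73–94 → 22 bp
Sorted largest to smallest: 46, 26, 22 bp.

46, 26, 22 bp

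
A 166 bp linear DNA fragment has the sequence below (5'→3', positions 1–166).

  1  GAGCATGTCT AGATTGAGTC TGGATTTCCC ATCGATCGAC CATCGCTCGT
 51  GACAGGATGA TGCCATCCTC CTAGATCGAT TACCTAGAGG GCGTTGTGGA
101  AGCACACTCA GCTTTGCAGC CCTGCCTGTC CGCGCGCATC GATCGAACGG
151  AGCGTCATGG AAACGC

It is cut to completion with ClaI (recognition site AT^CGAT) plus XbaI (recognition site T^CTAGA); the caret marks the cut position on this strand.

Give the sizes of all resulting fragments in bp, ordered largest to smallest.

ClaI sites (ATCGAT) start at positions 31, 75, 138.
ClaI cuts after base 2 of each site, so after positions 32, 76, 139.
The XbaI site (TCTAGA) starts at position 8.
XbaI cuts after the first base of each site, so after position 8.
Combined cut positions: 8, 32, 76, 139.
Linear molecule, 4 cuts → 5 fragments:
  1–8 → 8 bp
  9–32 → 24 bp
  33–76 → 44 bp
  77–139 → 63 bp
  140–166 → 27 bp
Sorted largest to smallest: 63, 44, 27, 24, 8 bp.

63, 44, 27, 24, 8 bp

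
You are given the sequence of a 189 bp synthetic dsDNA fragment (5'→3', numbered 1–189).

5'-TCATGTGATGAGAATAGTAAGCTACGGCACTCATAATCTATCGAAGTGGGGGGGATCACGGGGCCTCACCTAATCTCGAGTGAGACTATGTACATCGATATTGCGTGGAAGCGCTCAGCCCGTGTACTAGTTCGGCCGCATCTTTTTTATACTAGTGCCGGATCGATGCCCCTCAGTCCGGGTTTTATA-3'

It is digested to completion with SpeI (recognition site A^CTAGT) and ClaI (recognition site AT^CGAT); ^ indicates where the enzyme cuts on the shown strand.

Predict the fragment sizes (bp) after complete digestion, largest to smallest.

95, 31, 26, 25, 12 bp

SpeI sites (ACTAGT) start at positions 126, 151.
SpeI cuts after the first base of each site, so after positions 126, 151.
ClaI sites (ATCGAT) start at positions 94, 162.
ClaI cuts after base 2 of each site, so after positions 95, 163.
Combined cut positions: 95, 126, 151, 163.
Linear molecule, 4 cuts → 5 fragments:
  1–95 → 95 bp
  96–126 → 31 bp
  127–151 → 25 bp
  152–163 → 12 bp
  164–189 → 26 bp
Sorted largest to smallest: 95, 31, 26, 25, 12 bp.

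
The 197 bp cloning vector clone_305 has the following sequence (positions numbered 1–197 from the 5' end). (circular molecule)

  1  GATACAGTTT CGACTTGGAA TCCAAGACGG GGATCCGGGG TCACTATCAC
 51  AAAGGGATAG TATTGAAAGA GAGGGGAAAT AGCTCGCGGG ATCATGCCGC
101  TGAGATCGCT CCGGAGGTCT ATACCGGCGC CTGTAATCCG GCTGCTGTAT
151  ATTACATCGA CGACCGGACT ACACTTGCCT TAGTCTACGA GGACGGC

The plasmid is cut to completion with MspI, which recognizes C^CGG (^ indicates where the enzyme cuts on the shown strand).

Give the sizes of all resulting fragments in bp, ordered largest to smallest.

MspI sites (CCGG) start at positions 35, 111, 124, 138, 164.
MspI cuts after the first base of each site, so after positions 35, 111, 124, 138, 164.
Circular molecule, 5 cuts → 5 fragments:
  36–111 → 76 bp
  112–124 → 13 bp
  125–138 → 14 bp
  139–164 → 26 bp
  165–197 then 1–35 → 33 + 35 = 68 bp
Sorted largest to smallest: 76, 68, 26, 14, 13 bp.

76, 68, 26, 14, 13 bp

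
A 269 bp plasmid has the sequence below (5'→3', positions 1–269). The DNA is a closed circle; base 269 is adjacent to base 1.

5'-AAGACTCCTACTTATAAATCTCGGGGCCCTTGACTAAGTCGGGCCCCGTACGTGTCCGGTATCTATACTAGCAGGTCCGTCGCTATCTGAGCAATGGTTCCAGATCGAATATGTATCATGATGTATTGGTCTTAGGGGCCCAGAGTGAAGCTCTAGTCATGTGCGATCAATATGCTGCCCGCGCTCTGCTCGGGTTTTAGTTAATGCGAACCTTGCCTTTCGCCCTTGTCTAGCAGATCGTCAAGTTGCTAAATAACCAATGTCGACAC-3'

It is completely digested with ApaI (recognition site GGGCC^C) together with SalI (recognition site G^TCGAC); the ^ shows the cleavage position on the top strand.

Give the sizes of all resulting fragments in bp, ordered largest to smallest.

ApaI sites (GGGCCC) start at positions 24, 41, 136.
ApaI cuts after base 5 of each site (before the last base), so after positions 28, 45, 140.
The SalI site (GTCGAC) starts at position 262.
SalI cuts after the first base of each site, so after position 262.
Combined cut positions: 28, 45, 140, 262.
Circular molecule, 4 cuts → 4 fragments:
  29–45 → 17 bp
  46–140 → 95 bp
  141–262 → 122 bp
  263–269 then 1–28 → 7 + 28 = 35 bp
Sorted largest to smallest: 122, 95, 35, 17 bp.

122, 95, 35, 17 bp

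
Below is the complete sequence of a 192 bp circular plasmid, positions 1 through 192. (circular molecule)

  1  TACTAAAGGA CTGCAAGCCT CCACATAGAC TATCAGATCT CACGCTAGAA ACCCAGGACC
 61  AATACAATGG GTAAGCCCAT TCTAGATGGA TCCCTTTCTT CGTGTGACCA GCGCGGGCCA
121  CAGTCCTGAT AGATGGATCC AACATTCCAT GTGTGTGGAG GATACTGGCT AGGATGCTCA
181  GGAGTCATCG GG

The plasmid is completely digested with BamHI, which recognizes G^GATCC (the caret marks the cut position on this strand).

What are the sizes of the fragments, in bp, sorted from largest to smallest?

145, 47 bp

BamHI sites (GGATCC) start at positions 88, 135.
BamHI cuts after the first base of each site, so after positions 88, 135.
Circular molecule, 2 cuts → 2 fragments:
  89–135 → 47 bp
  136–192 then 1–88 → 57 + 88 = 145 bp
Sorted largest to smallest: 145, 47 bp.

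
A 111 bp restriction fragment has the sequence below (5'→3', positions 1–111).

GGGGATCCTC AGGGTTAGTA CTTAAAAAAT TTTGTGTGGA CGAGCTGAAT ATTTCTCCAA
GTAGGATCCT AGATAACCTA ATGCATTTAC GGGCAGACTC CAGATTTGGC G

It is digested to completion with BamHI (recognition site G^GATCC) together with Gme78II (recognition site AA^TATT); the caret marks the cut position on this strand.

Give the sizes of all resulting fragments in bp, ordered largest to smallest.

47, 46, 15, 3 bp

BamHI sites (GGATCC) start at positions 3, 64.
BamHI cuts after the first base of each site, so after positions 3, 64.
The Gme78II site (AATATT) starts at position 48.
Gme78II cuts after base 2 of each site, so after position 49.
Combined cut positions: 3, 49, 64.
Linear molecule, 3 cuts → 4 fragments:
  1–3 → 3 bp
  4–49 → 46 bp
  50–64 → 15 bp
  65–111 → 47 bp
Sorted largest to smallest: 47, 46, 15, 3 bp.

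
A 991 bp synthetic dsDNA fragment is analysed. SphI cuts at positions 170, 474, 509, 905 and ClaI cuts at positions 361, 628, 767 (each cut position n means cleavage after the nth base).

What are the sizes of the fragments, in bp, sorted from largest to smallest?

Combined cut positions (sorted): 170, 361, 474, 509, 628, 767, 905.
Linear molecule, 7 cuts → 8 fragments:
  170 − 0 = 170 bp
  361 − 170 = 191 bp
  474 − 361 = 113 bp
  509 − 474 = 35 bp
  628 − 509 = 119 bp
  767 − 628 = 139 bp
  905 − 767 = 138 bp
  991 − 905 = 86 bp
Sorted largest to smallest: 191, 170, 139, 138, 119, 113, 86, 35 bp.

191, 170, 139, 138, 119, 113, 86, 35 bp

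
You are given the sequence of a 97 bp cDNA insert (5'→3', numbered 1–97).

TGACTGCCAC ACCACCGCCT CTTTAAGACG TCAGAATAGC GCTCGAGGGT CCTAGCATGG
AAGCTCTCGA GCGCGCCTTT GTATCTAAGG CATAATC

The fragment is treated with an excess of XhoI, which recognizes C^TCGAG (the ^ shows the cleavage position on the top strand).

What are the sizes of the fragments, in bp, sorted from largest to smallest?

42, 31, 24 bp

XhoI sites (CTCGAG) start at positions 42, 66.
XhoI cuts after the first base of each site, so after positions 42, 66.
Linear molecule, 2 cuts → 3 fragments:
  1–42 → 42 bp
  43–66 → 24 bp
  67–97 → 31 bp
Sorted largest to smallest: 42, 31, 24 bp.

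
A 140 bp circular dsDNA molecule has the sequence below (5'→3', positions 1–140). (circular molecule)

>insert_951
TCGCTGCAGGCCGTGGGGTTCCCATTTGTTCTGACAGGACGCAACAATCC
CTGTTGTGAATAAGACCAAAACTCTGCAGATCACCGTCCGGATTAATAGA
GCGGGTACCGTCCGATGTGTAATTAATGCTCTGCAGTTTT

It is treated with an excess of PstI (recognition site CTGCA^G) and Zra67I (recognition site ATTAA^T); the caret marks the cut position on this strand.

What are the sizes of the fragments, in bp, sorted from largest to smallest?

PstI sites (CTGCAG) start at positions 4, 74, 131.
PstI cuts after base 5 of each site (before the last base), so after positions 8, 78, 135.
Zra67I sites (ATTAAT) start at positions 92, 122.
Zra67I cuts after base 5 of each site (before the last base), so after positions 96, 126.
Combined cut positions: 8, 78, 96, 126, 135.
Circular molecule, 5 cuts → 5 fragments:
  9–78 → 70 bp
  79–96 → 18 bp
  97–126 → 30 bp
  127–135 → 9 bp
  136–140 then 1–8 → 5 + 8 = 13 bp
Sorted largest to smallest: 70, 30, 18, 13, 9 bp.

70, 30, 18, 13, 9 bp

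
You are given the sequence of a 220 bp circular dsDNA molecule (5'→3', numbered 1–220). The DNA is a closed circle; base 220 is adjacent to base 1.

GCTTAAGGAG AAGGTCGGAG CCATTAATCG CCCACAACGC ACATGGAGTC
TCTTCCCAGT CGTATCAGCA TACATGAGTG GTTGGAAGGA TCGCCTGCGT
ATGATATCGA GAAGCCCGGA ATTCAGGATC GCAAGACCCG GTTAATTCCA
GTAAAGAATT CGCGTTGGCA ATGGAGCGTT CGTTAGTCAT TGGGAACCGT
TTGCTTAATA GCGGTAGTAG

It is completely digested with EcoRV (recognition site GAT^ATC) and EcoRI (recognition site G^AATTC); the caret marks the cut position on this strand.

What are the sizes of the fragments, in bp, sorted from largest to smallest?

169, 37, 14 bp

The EcoRV site (GATATC) starts at position 103.
EcoRV cuts after base 3 of each site, so after position 105.
EcoRI sites (GAATTC) start at positions 119, 156.
EcoRI cuts after the first base of each site, so after positions 119, 156.
Combined cut positions: 105, 119, 156.
Circular molecule, 3 cuts → 3 fragments:
  106–119 → 14 bp
  120–156 → 37 bp
  157–220 then 1–105 → 64 + 105 = 169 bp
Sorted largest to smallest: 169, 37, 14 bp.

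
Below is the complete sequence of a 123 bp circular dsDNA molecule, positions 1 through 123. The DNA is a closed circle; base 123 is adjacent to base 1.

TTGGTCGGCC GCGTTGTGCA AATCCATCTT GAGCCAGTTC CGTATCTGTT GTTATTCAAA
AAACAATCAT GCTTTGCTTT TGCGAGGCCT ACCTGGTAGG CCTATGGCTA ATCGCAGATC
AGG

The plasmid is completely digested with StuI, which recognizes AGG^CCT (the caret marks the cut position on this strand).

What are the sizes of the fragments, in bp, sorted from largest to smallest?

StuI sites (AGGCCT) start at positions 85, 98.
StuI cuts after base 3 of each site, so after positions 87, 100.
Circular molecule, 2 cuts → 2 fragments:
  88–100 → 13 bp
  101–123 then 1–87 → 23 + 87 = 110 bp
Sorted largest to smallest: 110, 13 bp.

110, 13 bp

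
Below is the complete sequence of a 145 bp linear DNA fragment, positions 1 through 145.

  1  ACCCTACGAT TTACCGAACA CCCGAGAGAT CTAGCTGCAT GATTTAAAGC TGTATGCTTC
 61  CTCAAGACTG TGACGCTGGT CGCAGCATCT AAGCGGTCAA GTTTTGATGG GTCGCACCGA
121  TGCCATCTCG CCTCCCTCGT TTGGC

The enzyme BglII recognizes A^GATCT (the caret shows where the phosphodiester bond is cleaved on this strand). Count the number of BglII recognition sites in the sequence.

AGATCT occurs starting at position 27.
BglII cuts at 1 site.

1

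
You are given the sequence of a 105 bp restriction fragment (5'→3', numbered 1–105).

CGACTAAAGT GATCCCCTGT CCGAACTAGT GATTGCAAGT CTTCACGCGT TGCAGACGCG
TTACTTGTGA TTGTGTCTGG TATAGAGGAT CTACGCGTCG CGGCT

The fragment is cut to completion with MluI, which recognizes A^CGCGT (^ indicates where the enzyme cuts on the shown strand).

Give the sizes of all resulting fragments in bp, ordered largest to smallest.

45, 37, 12, 11 bp

MluI sites (ACGCGT) start at positions 45, 56, 93.
MluI cuts after the first base of each site, so after positions 45, 56, 93.
Linear molecule, 3 cuts → 4 fragments:
  1–45 → 45 bp
  46–56 → 11 bp
  57–93 → 37 bp
  94–105 → 12 bp
Sorted largest to smallest: 45, 37, 12, 11 bp.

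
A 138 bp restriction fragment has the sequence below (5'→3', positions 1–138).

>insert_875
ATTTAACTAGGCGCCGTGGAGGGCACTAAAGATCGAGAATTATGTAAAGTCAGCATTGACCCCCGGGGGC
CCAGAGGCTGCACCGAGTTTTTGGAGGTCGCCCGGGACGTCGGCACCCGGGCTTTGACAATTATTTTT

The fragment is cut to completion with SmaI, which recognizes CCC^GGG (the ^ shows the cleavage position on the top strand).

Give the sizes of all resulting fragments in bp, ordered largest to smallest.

64, 39, 20, 15 bp

SmaI sites (CCCGGG) start at positions 62, 101, 116.
SmaI cuts after base 3 of each site, so after positions 64, 103, 118.
Linear molecule, 3 cuts → 4 fragments:
  1–64 → 64 bp
  65–103 → 39 bp
  104–118 → 15 bp
  119–138 → 20 bp
Sorted largest to smallest: 64, 39, 20, 15 bp.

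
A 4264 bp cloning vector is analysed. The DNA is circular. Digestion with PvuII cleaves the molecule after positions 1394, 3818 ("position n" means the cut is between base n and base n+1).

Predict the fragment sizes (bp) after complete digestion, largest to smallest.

2424, 1840 bp

Circular molecule, 2 cuts → 2 fragments:
  3818 − 1394 = 2424 bp
  wrap: 4264 − 3818 + 1394 = 1840 bp
Sorted largest to smallest: 2424, 1840 bp.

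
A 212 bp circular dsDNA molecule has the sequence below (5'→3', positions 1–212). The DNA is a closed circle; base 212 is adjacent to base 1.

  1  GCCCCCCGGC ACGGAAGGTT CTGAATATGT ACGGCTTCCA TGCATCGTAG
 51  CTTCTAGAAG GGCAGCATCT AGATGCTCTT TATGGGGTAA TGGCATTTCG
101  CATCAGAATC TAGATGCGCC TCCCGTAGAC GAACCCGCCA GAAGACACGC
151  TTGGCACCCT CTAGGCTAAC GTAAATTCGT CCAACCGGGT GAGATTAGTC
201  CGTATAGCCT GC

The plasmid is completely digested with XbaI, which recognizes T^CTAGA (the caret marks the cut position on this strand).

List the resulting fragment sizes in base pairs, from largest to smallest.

156, 41, 15 bp

XbaI sites (TCTAGA) start at positions 53, 68, 109.
XbaI cuts after the first base of each site, so after positions 53, 68, 109.
Circular molecule, 3 cuts → 3 fragments:
  54–68 → 15 bp
  69–109 → 41 bp
  110–212 then 1–53 → 103 + 53 = 156 bp
Sorted largest to smallest: 156, 41, 15 bp.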